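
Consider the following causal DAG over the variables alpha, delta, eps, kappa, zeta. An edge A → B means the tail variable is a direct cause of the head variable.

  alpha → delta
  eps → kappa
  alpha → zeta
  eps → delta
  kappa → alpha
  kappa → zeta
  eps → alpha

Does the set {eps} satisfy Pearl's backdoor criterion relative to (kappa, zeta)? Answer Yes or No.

Yes

Backdoor paths from kappa to zeta (paths whose first edge points into kappa):
  P1: kappa <- eps -> alpha -> zeta
  P2: kappa <- eps -> delta <- alpha -> zeta
Condition 1 (no descendant of kappa in the set): holds — descendants of kappa are {alpha, delta, zeta}; none are in {eps}.
Condition 2 (every backdoor path blocked by {eps}):
  P1: blocked at fork node eps ∈ conditioning set.
  P2: blocked at fork node eps ∈ conditioning set.
{eps} satisfies the backdoor criterion.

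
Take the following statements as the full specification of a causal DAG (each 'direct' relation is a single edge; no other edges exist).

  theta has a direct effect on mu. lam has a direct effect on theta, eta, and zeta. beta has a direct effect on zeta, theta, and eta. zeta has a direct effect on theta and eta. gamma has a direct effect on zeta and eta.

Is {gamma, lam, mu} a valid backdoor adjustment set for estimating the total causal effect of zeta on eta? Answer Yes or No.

Backdoor paths from zeta to eta (paths whose first edge points into zeta):
  P1: zeta <- lam -> eta
  P2: zeta <- lam -> theta <- beta -> eta
  P3: zeta <- gamma -> eta
  P4: zeta <- beta -> eta
  P5: zeta <- beta -> theta <- lam -> eta
Condition 1 (no descendant of zeta in the set): FAILS — mu is a descendant of zeta.
Condition 2 (every backdoor path blocked by {gamma, lam, mu}):
  P1: blocked at fork node lam ∈ conditioning set.
  P2: blocked at fork node lam ∈ conditioning set.
  P3: blocked at fork node gamma ∈ conditioning set.
  P4: open — no interior node is in the conditioning set.
  P5: blocked at fork node lam ∈ conditioning set.
{gamma, lam, mu} does not satisfy the backdoor criterion.

No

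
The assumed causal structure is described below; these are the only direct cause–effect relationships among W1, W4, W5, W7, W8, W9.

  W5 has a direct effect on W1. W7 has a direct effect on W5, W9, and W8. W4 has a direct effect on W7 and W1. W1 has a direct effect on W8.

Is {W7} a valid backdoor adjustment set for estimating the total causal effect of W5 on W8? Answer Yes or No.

Yes

Backdoor paths from W5 to W8 (paths whose first edge points into W5):
  P1: W5 <- W7 <- W4 -> W1 -> W8
  P2: W5 <- W7 -> W8
Condition 1 (no descendant of W5 in the set): holds — descendants of W5 are {W1, W8}; none are in {W7}.
Condition 2 (every backdoor path blocked by {W7}):
  P1: blocked at chain node W7 ∈ conditioning set.
  P2: blocked at fork node W7 ∈ conditioning set.
{W7} satisfies the backdoor criterion.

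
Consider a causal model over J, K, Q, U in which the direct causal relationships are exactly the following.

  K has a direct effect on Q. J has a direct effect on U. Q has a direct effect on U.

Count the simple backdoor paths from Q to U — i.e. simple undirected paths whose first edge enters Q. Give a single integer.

0

A backdoor path from Q to U is any simple undirected path whose first edge points into Q (i.e. leaves Q via a parent).
Parents of Q: {K}.
No simple path from any parent of Q reaches U without revisiting Q, so there are no backdoor paths.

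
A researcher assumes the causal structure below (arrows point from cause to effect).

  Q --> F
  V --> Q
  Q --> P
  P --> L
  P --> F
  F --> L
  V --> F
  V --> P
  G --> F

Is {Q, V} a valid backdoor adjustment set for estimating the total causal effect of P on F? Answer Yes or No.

Backdoor paths from P to F (paths whose first edge points into P):
  P1: P <- V -> Q -> F
  P2: P <- V -> F
  P3: P <- Q <- V -> F
  P4: P <- Q -> F
Condition 1 (no descendant of P in the set): holds — descendants of P are {F, L}; none are in {Q, V}.
Condition 2 (every backdoor path blocked by {Q, V}):
  P1: blocked at fork node V ∈ conditioning set.
  P2: blocked at fork node V ∈ conditioning set.
  P3: blocked at chain node Q ∈ conditioning set.
  P4: blocked at fork node Q ∈ conditioning set.
{Q, V} satisfies the backdoor criterion.

Yes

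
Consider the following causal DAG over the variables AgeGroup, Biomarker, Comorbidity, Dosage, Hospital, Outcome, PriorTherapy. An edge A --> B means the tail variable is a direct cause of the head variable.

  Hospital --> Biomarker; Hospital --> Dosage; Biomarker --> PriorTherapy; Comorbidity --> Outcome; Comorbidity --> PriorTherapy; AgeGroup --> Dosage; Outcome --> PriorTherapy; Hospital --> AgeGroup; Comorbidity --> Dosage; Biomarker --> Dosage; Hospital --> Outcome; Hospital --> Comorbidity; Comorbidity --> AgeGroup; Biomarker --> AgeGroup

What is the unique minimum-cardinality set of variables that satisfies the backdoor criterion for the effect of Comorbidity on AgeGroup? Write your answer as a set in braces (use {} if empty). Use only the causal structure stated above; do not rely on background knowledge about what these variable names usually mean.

{Hospital}

Variables eligible for adjustment (non-descendants of Comorbidity, excluding Comorbidity and AgeGroup): {Biomarker, Hospital}.
Backdoor paths from Comorbidity to AgeGroup:
  P1: Comorbidity <- Hospital -> Biomarker -> AgeGroup
  P2: Comorbidity <- Hospital -> Biomarker -> Dosage <- AgeGroup
  P3: Comorbidity <- Hospital -> Outcome -> PriorTherapy <- Biomarker -> AgeGroup
  P4: Comorbidity <- Hospital -> Outcome -> PriorTherapy <- Biomarker -> Dosage <- AgeGroup
  P5: Comorbidity <- Hospital -> AgeGroup
  P6: Comorbidity <- Hospital -> Dosage <- Biomarker -> AgeGroup
  P7: Comorbidity <- Hospital -> Dosage <- AgeGroup
The empty set is not sufficient: P1 (Comorbidity <- Hospital -> Biomarker -> AgeGroup) has no collider blocking it and no conditioned non-collider, so it is open.
Try {Hospital}:
  P1: blocked at fork node Hospital ∈ conditioning set.
  P2: blocked at fork node Hospital ∈ conditioning set.
  P3: blocked at fork node Hospital ∈ conditioning set.
  P4: blocked at fork node Hospital ∈ conditioning set.
  P5: blocked at fork node Hospital ∈ conditioning set.
  P6: blocked at fork node Hospital ∈ conditioning set.
  P7: blocked at fork node Hospital ∈ conditioning set.
{Hospital} contains no descendant of Comorbidity and blocks every backdoor path.
No other singleton works — e.g. {Biomarker} leaves P5 open — so {Hospital} is the unique smallest valid adjustment set.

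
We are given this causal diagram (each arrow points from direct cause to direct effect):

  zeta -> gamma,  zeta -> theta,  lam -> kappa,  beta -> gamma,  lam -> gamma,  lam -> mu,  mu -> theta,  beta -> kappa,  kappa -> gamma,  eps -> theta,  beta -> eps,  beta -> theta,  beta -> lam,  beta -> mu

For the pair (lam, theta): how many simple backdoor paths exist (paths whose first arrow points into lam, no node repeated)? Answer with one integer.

5

A backdoor path from lam to theta is any simple undirected path whose first edge points into lam (i.e. leaves lam via a parent).
Parents of lam: {beta}.
Enumerating:
  P1: lam <- beta -> kappa -> gamma <- zeta -> theta
  P2: lam <- beta -> eps -> theta
  P3: lam <- beta -> mu -> theta
  P4: lam <- beta -> theta
  P5: lam <- beta -> gamma <- zeta -> theta
That exhausts the simple backdoor paths. Count: 5.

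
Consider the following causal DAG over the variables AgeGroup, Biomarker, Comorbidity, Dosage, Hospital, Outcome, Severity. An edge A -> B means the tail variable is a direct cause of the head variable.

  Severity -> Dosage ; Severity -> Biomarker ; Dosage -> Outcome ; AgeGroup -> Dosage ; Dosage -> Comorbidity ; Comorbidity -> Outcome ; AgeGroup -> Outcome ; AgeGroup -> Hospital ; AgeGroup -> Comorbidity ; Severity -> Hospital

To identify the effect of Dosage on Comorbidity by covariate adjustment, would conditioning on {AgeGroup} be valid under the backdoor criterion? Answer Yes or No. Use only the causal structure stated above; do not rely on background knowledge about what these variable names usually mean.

Yes

Backdoor paths from Dosage to Comorbidity (paths whose first edge points into Dosage):
  P1: Dosage <- Severity -> Hospital <- AgeGroup -> Comorbidity
  P2: Dosage <- Severity -> Hospital <- AgeGroup -> Outcome <- Comorbidity
  P3: Dosage <- AgeGroup -> Comorbidity
  P4: Dosage <- AgeGroup -> Outcome <- Comorbidity
Condition 1 (no descendant of Dosage in the set): holds — descendants of Dosage are {Comorbidity, Outcome}; none are in {AgeGroup}.
Condition 2 (every backdoor path blocked by {AgeGroup}):
  P1: blocked at collider Hospital (neither it nor any descendant is in the conditioning set).
  P2: blocked at collider Hospital (neither it nor any descendant is in the conditioning set).
  P3: blocked at fork node AgeGroup ∈ conditioning set.
  P4: blocked at fork node AgeGroup ∈ conditioning set.
{AgeGroup} satisfies the backdoor criterion.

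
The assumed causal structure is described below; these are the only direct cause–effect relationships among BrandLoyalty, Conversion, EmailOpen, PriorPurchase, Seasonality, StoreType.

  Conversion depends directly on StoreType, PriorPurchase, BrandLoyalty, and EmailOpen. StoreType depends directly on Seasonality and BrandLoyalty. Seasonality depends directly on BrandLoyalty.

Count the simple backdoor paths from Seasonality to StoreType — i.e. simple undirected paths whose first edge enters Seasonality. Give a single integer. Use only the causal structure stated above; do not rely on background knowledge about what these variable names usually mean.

A backdoor path from Seasonality to StoreType is any simple undirected path whose first edge points into Seasonality (i.e. leaves Seasonality via a parent).
Parents of Seasonality: {BrandLoyalty}.
Enumerating:
  P1: Seasonality <- BrandLoyalty -> StoreType
  P2: Seasonality <- BrandLoyalty -> Conversion <- StoreType
That exhausts the simple backdoor paths. Count: 2.

2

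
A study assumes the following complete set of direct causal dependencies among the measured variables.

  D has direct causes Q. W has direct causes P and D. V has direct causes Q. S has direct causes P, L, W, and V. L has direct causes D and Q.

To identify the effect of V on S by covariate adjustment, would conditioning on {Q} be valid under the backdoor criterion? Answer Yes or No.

Yes

Backdoor paths from V to S (paths whose first edge points into V):
  P1: V <- Q -> D -> W <- P -> S
  P2: V <- Q -> D -> W -> S
  P3: V <- Q -> D -> L -> S
  P4: V <- Q -> L <- D -> W <- P -> S
  P5: V <- Q -> L <- D -> W -> S
  P6: V <- Q -> L -> S
Condition 1 (no descendant of V in the set): holds — descendants of V are {S}; none are in {Q}.
Condition 2 (every backdoor path blocked by {Q}):
  P1: blocked at fork node Q ∈ conditioning set.
  P2: blocked at fork node Q ∈ conditioning set.
  P3: blocked at fork node Q ∈ conditioning set.
  P4: blocked at fork node Q ∈ conditioning set.
  P5: blocked at fork node Q ∈ conditioning set.
  P6: blocked at fork node Q ∈ conditioning set.
{Q} satisfies the backdoor criterion.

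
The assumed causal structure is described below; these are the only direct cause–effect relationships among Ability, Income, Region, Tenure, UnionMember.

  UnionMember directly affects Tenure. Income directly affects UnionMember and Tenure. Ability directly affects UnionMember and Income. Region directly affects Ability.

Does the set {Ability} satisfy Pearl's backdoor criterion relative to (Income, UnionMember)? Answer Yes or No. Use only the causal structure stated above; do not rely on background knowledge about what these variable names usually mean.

Backdoor paths from Income to UnionMember (paths whose first edge points into Income):
  P1: Income <- Ability -> UnionMember
Condition 1 (no descendant of Income in the set): holds — descendants of Income are {Tenure, UnionMember}; none are in {Ability}.
Condition 2 (every backdoor path blocked by {Ability}):
  P1: blocked at fork node Ability ∈ conditioning set.
{Ability} satisfies the backdoor criterion.

Yes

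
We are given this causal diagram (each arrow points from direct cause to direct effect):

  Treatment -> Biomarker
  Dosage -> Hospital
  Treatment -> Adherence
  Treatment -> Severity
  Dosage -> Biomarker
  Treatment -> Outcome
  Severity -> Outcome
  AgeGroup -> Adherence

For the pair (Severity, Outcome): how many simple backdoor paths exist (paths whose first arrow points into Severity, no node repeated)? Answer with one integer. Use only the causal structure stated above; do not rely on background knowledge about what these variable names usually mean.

1

A backdoor path from Severity to Outcome is any simple undirected path whose first edge points into Severity (i.e. leaves Severity via a parent).
Parents of Severity: {Treatment}.
Enumerating:
  P1: Severity <- Treatment -> Outcome
That exhausts the simple backdoor paths. Count: 1.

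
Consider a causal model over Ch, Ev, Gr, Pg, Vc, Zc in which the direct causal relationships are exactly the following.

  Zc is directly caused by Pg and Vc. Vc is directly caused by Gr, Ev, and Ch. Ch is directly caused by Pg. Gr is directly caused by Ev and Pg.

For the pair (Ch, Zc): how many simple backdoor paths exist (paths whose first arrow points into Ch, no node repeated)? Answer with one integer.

A backdoor path from Ch to Zc is any simple undirected path whose first edge points into Ch (i.e. leaves Ch via a parent).
Parents of Ch: {Pg}.
Enumerating:
  P1: Ch <- Pg -> Gr <- Ev -> Vc -> Zc
  P2: Ch <- Pg -> Gr -> Vc -> Zc
  P3: Ch <- Pg -> Zc
That exhausts the simple backdoor paths. Count: 3.

3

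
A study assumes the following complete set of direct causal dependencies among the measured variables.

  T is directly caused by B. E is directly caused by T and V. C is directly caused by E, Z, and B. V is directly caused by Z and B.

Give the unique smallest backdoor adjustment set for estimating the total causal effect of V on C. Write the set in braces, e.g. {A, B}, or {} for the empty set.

{B, Z}

Variables eligible for adjustment (non-descendants of V, excluding V and C): {B, T, Z}.
Backdoor paths from V to C:
  P1: V <- B -> T -> E -> C
  P2: V <- B -> C
  P3: V <- Z -> C
The empty set is not sufficient: P1 (V <- B -> T -> E -> C) has no collider blocking it and no conditioned non-collider, so it is open.
Try {B, Z}:
  P1: blocked at fork node B ∈ conditioning set.
  P2: blocked at fork node B ∈ conditioning set.
  P3: blocked at fork node Z ∈ conditioning set.
{B, Z} contains no descendant of V and blocks every backdoor path.
Every element of {B, Z} is needed (dropping B leaves P1 open; dropping Z leaves P3 open), so no proper subset is valid.
Among all size-2 subsets of the eligible variables, only {B, Z} blocks every backdoor path, so it is the unique smallest valid adjustment set.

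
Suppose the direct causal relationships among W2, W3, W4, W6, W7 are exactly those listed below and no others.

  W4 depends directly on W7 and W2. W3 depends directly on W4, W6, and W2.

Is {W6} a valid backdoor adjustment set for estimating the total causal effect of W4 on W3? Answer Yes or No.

No

Backdoor paths from W4 to W3 (paths whose first edge points into W4):
  P1: W4 <- W2 -> W3
Condition 1 (no descendant of W4 in the set): holds — descendants of W4 are {W3}; none are in {W6}.
Condition 2 (every backdoor path blocked by {W6}):
  P1: open — no interior node is in the conditioning set.
{W6} does not satisfy the backdoor criterion.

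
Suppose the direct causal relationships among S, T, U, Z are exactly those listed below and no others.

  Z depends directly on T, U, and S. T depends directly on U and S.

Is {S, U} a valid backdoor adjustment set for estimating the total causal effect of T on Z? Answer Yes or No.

Yes

Backdoor paths from T to Z (paths whose first edge points into T):
  P1: T <- U -> Z
  P2: T <- S -> Z
Condition 1 (no descendant of T in the set): holds — descendants of T are {Z}; none are in {S, U}.
Condition 2 (every backdoor path blocked by {S, U}):
  P1: blocked at fork node U ∈ conditioning set.
  P2: blocked at fork node S ∈ conditioning set.
{S, U} satisfies the backdoor criterion.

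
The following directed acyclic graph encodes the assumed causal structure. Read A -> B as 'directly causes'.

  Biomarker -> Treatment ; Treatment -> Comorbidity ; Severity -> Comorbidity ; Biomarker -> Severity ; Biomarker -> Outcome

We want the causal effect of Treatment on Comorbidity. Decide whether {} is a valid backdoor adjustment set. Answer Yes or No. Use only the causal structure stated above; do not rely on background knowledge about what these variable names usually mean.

No

Backdoor paths from Treatment to Comorbidity (paths whose first edge points into Treatment):
  P1: Treatment <- Biomarker -> Severity -> Comorbidity
Condition 1 (no descendant of Treatment in the set): holds — descendants of Treatment are {Comorbidity}; none are in {}.
Condition 2 (every backdoor path blocked by {}):
  P1: open — no interior node is in the conditioning set.
{} does not satisfy the backdoor criterion.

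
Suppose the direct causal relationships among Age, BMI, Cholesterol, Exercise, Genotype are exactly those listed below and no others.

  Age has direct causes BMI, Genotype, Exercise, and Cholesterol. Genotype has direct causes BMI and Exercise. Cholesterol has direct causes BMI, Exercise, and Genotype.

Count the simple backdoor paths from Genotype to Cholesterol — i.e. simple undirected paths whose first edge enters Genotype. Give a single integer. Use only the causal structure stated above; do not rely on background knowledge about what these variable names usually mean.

6

A backdoor path from Genotype to Cholesterol is any simple undirected path whose first edge points into Genotype (i.e. leaves Genotype via a parent).
Parents of Genotype: {BMI, Exercise}.
Enumerating:
  P1: Genotype <- BMI -> Cholesterol
  P2: Genotype <- BMI -> Age <- Exercise -> Cholesterol
  P3: Genotype <- BMI -> Age <- Cholesterol
  P4: Genotype <- Exercise -> Cholesterol
  P5: Genotype <- Exercise -> Age <- BMI -> Cholesterol
  P6: Genotype <- Exercise -> Age <- Cholesterol
That exhausts the simple backdoor paths. Count: 6.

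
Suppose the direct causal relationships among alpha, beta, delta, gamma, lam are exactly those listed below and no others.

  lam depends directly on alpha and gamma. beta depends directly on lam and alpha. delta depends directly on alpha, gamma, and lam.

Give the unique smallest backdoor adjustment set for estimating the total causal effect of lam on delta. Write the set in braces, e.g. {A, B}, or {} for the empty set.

{alpha, gamma}

Variables eligible for adjustment (non-descendants of lam, excluding lam and delta): {alpha, gamma}.
Backdoor paths from lam to delta:
  P1: lam <- gamma -> delta
  P2: lam <- alpha -> delta
The empty set is not sufficient: P1 (lam <- gamma -> delta) has no collider blocking it and no conditioned non-collider, so it is open.
Try {alpha, gamma}:
  P1: blocked at fork node gamma ∈ conditioning set.
  P2: blocked at fork node alpha ∈ conditioning set.
{alpha, gamma} contains no descendant of lam and blocks every backdoor path.
Every element of {alpha, gamma} is needed (dropping alpha leaves P2 open; dropping gamma leaves P1 open), so no proper subset is valid.
Among all size-2 subsets of the eligible variables, only {alpha, gamma} blocks every backdoor path, so it is the unique smallest valid adjustment set.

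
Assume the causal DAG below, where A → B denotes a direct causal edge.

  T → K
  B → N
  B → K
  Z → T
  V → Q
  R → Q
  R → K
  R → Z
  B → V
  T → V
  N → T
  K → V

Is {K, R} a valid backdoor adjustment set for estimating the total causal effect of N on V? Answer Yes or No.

Backdoor paths from N to V (paths whose first edge points into N):
  P1: N <- B -> K <- R -> Z -> T -> V
  P2: N <- B -> K <- R -> Q <- V
  P3: N <- B -> K <- T <- Z <- R -> Q <- V
  P4: N <- B -> K <- T -> V
  P5: N <- B -> K -> V
  P6: N <- B -> V
Condition 1 (no descendant of N in the set): FAILS — K is a descendant of N.
Condition 2 (every backdoor path blocked by {K, R}):
  P1: blocked at fork node R ∈ conditioning set.
  P2: blocked at fork node R ∈ conditioning set.
  P3: blocked at fork node R ∈ conditioning set.
  P4: open — collider(s) K are conditioned on (or have a conditioned descendant) and no non-collider on the path is in the set.
  P5: blocked at chain node K ∈ conditioning set.
  P6: open — no interior node is in the conditioning set.
{K, R} does not satisfy the backdoor criterion.

No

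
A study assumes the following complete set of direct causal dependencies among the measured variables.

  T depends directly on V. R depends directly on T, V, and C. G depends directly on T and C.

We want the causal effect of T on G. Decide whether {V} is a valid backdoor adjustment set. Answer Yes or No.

Backdoor paths from T to G (paths whose first edge points into T):
  P1: T <- V -> R <- C -> G
Condition 1 (no descendant of T in the set): holds — descendants of T are {G, R}; none are in {V}.
Condition 2 (every backdoor path blocked by {V}):
  P1: blocked at fork node V ∈ conditioning set.
{V} satisfies the backdoor criterion.

Yes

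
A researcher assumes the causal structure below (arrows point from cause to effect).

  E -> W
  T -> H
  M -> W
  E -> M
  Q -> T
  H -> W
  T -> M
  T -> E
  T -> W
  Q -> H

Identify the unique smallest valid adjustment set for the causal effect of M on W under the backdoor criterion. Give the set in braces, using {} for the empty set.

{E, T}

Variables eligible for adjustment (non-descendants of M, excluding M and W): {E, H, Q, T}.
Backdoor paths from M to W:
  P1: M <- T <- Q -> H -> W
  P2: M <- T -> H -> W
  P3: M <- T -> E -> W
  P4: M <- T -> W
  P5: M <- E <- T <- Q -> H -> W
  P6: M <- E <- T -> H -> W
  P7: M <- E <- T -> W
  P8: M <- E -> W
The empty set is not sufficient: P1 (M <- T <- Q -> H -> W) has no collider blocking it and no conditioned non-collider, so it is open.
Try {E, T}:
  P1: blocked at chain node T ∈ conditioning set.
  P2: blocked at fork node T ∈ conditioning set.
  P3: blocked at fork node T ∈ conditioning set.
  P4: blocked at fork node T ∈ conditioning set.
  P5: blocked at chain node E ∈ conditioning set.
  P6: blocked at chain node E ∈ conditioning set.
  P7: blocked at chain node E ∈ conditioning set.
  P8: blocked at fork node E ∈ conditioning set.
{E, T} contains no descendant of M and blocks every backdoor path.
Every element of {E, T} is needed (dropping E leaves P8 open; dropping T leaves P1 open), so no proper subset is valid.
Among all size-2 subsets of the eligible variables, only {E, T} blocks every backdoor path, so it is the unique smallest valid adjustment set.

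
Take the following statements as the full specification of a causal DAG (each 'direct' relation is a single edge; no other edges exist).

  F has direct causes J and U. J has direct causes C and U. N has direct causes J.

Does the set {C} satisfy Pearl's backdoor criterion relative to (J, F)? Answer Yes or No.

Backdoor paths from J to F (paths whose first edge points into J):
  P1: J <- U -> F
Condition 1 (no descendant of J in the set): holds — descendants of J are {F, N}; none are in {C}.
Condition 2 (every backdoor path blocked by {C}):
  P1: open — no interior node is in the conditioning set.
{C} does not satisfy the backdoor criterion.

No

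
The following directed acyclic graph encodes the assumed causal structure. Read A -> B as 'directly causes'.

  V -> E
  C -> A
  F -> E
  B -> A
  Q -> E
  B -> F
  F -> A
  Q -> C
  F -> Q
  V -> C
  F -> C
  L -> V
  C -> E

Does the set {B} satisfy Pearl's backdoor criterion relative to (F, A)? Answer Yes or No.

Backdoor paths from F to A (paths whose first edge points into F):
  P1: F <- B -> A
Condition 1 (no descendant of F in the set): holds — descendants of F are {A, C, E, Q}; none are in {B}.
Condition 2 (every backdoor path blocked by {B}):
  P1: blocked at fork node B ∈ conditioning set.
{B} satisfies the backdoor criterion.

Yes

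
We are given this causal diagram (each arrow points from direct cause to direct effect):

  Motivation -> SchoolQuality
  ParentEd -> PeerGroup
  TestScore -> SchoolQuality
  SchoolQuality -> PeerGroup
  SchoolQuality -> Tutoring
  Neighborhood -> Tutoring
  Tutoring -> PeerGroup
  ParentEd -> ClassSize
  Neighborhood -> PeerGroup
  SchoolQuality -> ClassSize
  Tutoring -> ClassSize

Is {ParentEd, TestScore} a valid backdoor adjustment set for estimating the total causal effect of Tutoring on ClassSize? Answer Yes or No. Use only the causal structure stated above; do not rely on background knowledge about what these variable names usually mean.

No

Backdoor paths from Tutoring to ClassSize (paths whose first edge points into Tutoring):
  P1: Tutoring <- Neighborhood -> PeerGroup <- ParentEd -> ClassSize
  P2: Tutoring <- Neighborhood -> PeerGroup <- SchoolQuality -> ClassSize
  P3: Tutoring <- SchoolQuality -> PeerGroup <- ParentEd -> ClassSize
  P4: Tutoring <- SchoolQuality -> ClassSize
Condition 1 (no descendant of Tutoring in the set): holds — descendants of Tutoring are {ClassSize, PeerGroup}; none are in {ParentEd, TestScore}.
Condition 2 (every backdoor path blocked by {ParentEd, TestScore}):
  P1: blocked at collider PeerGroup (neither it nor any descendant is in the conditioning set).
  P2: blocked at collider PeerGroup (neither it nor any descendant is in the conditioning set).
  P3: blocked at collider PeerGroup (neither it nor any descendant is in the conditioning set).
  P4: open — no interior node is in the conditioning set.
{ParentEd, TestScore} does not satisfy the backdoor criterion.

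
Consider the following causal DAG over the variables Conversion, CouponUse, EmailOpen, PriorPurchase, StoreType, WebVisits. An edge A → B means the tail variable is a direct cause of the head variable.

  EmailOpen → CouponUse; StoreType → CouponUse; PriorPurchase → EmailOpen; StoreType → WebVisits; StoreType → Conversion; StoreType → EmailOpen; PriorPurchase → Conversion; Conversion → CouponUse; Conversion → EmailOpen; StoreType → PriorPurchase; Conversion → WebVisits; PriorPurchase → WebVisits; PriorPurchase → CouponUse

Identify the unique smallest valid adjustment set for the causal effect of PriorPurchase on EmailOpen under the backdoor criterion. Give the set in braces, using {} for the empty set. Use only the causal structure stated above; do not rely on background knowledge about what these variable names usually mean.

Variables eligible for adjustment (non-descendants of PriorPurchase, excluding PriorPurchase and EmailOpen): {StoreType}.
Backdoor paths from PriorPurchase to EmailOpen:
  P1: PriorPurchase <- StoreType -> Conversion -> EmailOpen
  P2: PriorPurchase <- StoreType -> Conversion -> CouponUse <- EmailOpen
  P3: PriorPurchase <- StoreType -> EmailOpen
  P4: PriorPurchase <- StoreType -> CouponUse <- Conversion -> EmailOpen
  P5: PriorPurchase <- StoreType -> CouponUse <- EmailOpen
  P6: PriorPurchase <- StoreType -> WebVisits <- Conversion -> EmailOpen
  P7: PriorPurchase <- StoreType -> WebVisits <- Conversion -> CouponUse <- EmailOpen
The empty set is not sufficient: P1 (PriorPurchase <- StoreType -> Conversion -> EmailOpen) has no collider blocking it and no conditioned non-collider, so it is open.
Try {StoreType}:
  P1: blocked at fork node StoreType ∈ conditioning set.
  P2: blocked at fork node StoreType ∈ conditioning set.
  P3: blocked at fork node StoreType ∈ conditioning set.
  P4: blocked at fork node StoreType ∈ conditioning set.
  P5: blocked at fork node StoreType ∈ conditioning set.
  P6: blocked at fork node StoreType ∈ conditioning set.
  P7: blocked at fork node StoreType ∈ conditioning set.
{StoreType} contains no descendant of PriorPurchase and blocks every backdoor path.
{StoreType} is the unique smallest valid adjustment set.

{StoreType}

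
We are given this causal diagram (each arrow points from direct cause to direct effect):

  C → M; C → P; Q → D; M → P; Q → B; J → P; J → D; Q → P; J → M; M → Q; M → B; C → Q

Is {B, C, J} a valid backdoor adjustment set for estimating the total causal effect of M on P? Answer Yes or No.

No

Backdoor paths from M to P (paths whose first edge points into M):
  P1: M <- J -> P
  P2: M <- J -> D <- Q <- C -> P
  P3: M <- J -> D <- Q -> P
  P4: M <- C -> Q -> P
  P5: M <- C -> Q -> D <- J -> P
  P6: M <- C -> P
Condition 1 (no descendant of M in the set): FAILS — B is a descendant of M.
Condition 2 (every backdoor path blocked by {B, C, J}):
  P1: blocked at fork node J ∈ conditioning set.
  P2: blocked at fork node J ∈ conditioning set.
  P3: blocked at fork node J ∈ conditioning set.
  P4: blocked at fork node C ∈ conditioning set.
  P5: blocked at fork node C ∈ conditioning set.
  P6: blocked at fork node C ∈ conditioning set.
{B, C, J} does not satisfy the backdoor criterion.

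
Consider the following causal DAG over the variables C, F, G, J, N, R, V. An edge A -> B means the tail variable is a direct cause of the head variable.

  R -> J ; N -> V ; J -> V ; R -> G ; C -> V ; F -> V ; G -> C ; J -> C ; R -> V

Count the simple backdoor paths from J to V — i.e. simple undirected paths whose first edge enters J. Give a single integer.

A backdoor path from J to V is any simple undirected path whose first edge points into J (i.e. leaves J via a parent).
Parents of J: {R}.
Enumerating:
  P1: J <- R -> G -> C -> V
  P2: J <- R -> V
That exhausts the simple backdoor paths. Count: 2.

2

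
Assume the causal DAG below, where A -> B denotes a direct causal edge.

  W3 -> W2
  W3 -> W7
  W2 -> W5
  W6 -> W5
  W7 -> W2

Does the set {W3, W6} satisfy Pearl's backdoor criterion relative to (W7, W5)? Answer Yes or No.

Backdoor paths from W7 to W5 (paths whose first edge points into W7):
  P1: W7 <- W3 -> W2 -> W5
Condition 1 (no descendant of W7 in the set): holds — descendants of W7 are {W2, W5}; none are in {W3, W6}.
Condition 2 (every backdoor path blocked by {W3, W6}):
  P1: blocked at fork node W3 ∈ conditioning set.
{W3, W6} satisfies the backdoor criterion.

Yes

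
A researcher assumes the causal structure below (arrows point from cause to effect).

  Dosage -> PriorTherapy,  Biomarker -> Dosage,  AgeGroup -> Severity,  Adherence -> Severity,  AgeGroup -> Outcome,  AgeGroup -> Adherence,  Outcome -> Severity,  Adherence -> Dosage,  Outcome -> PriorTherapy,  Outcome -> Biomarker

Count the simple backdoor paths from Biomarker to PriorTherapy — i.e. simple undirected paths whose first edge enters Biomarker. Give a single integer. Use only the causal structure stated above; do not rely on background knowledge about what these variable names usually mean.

5

A backdoor path from Biomarker to PriorTherapy is any simple undirected path whose first edge points into Biomarker (i.e. leaves Biomarker via a parent).
Parents of Biomarker: {Outcome}.
Enumerating:
  P1: Biomarker <- Outcome <- AgeGroup -> Adherence -> Dosage -> PriorTherapy
  P2: Biomarker <- Outcome <- AgeGroup -> Severity <- Adherence -> Dosage -> PriorTherapy
  P3: Biomarker <- Outcome -> Severity <- AgeGroup -> Adherence -> Dosage -> PriorTherapy
  P4: Biomarker <- Outcome -> Severity <- Adherence -> Dosage -> PriorTherapy
  P5: Biomarker <- Outcome -> PriorTherapy
That exhausts the simple backdoor paths. Count: 5.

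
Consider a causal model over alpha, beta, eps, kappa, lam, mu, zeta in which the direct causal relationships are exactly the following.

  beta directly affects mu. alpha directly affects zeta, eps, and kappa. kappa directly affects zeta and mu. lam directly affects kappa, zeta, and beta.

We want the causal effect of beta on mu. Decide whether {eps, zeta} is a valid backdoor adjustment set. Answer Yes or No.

Backdoor paths from beta to mu (paths whose first edge points into beta):
  P1: beta <- lam -> kappa -> mu
  P2: beta <- lam -> zeta <- alpha -> kappa -> mu
  P3: beta <- lam -> zeta <- kappa -> mu
Condition 1 (no descendant of beta in the set): holds — descendants of beta are {mu}; none are in {eps, zeta}.
Condition 2 (every backdoor path blocked by {eps, zeta}):
  P1: open — no interior node is in the conditioning set.
  P2: open — collider(s) zeta are conditioned on (or have a conditioned descendant) and no non-collider on the path is in the set.
  P3: open — collider(s) zeta are conditioned on (or have a conditioned descendant) and no non-collider on the path is in the set.
{eps, zeta} does not satisfy the backdoor criterion.

No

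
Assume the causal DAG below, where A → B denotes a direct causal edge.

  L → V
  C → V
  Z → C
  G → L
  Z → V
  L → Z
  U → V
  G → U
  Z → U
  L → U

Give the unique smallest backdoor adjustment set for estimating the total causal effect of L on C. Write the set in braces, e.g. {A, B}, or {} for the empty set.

{}

Variables eligible for adjustment (non-descendants of L, excluding L and C): {G}.
Backdoor paths from L to C:
  P1: L <- G -> U <- Z -> C
  P2: L <- G -> U <- Z -> V <- C
  P3: L <- G -> U -> V <- Z -> C
  P4: L <- G -> U -> V <- C
Each backdoor path contains an unconditioned collider, so every path is already blocked with the empty conditioning set:
  P1: blocked at collider U (neither it nor any descendant is in the conditioning set).
  P2: blocked at collider U (neither it nor any descendant is in the conditioning set).
  P3: blocked at collider V (neither it nor any descendant is in the conditioning set).
  P4: blocked at collider V (neither it nor any descendant is in the conditioning set).
The empty set is therefore the unique smallest valid set.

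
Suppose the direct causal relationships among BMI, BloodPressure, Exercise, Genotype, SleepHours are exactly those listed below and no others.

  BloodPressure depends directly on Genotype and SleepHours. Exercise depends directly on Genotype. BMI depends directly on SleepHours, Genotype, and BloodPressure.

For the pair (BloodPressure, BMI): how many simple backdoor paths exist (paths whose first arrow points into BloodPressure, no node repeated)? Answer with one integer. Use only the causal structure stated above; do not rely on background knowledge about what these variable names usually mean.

2

A backdoor path from BloodPressure to BMI is any simple undirected path whose first edge points into BloodPressure (i.e. leaves BloodPressure via a parent).
Parents of BloodPressure: {Genotype, SleepHours}.
Enumerating:
  P1: BloodPressure <- SleepHours -> BMI
  P2: BloodPressure <- Genotype -> BMI
That exhausts the simple backdoor paths. Count: 2.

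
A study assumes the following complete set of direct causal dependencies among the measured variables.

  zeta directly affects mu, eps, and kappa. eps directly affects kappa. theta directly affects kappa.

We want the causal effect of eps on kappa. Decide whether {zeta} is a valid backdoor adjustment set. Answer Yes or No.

Backdoor paths from eps to kappa (paths whose first edge points into eps):
  P1: eps <- zeta -> kappa
Condition 1 (no descendant of eps in the set): holds — descendants of eps are {kappa}; none are in {zeta}.
Condition 2 (every backdoor path blocked by {zeta}):
  P1: blocked at fork node zeta ∈ conditioning set.
{zeta} satisfies the backdoor criterion.

Yes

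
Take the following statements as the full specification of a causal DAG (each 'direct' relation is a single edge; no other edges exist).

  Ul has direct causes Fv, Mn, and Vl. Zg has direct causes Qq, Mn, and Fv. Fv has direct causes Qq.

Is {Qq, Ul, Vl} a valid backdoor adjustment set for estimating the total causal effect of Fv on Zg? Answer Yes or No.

No

Backdoor paths from Fv to Zg (paths whose first edge points into Fv):
  P1: Fv <- Qq -> Zg
Condition 1 (no descendant of Fv in the set): FAILS — Ul is a descendant of Fv.
Condition 2 (every backdoor path blocked by {Qq, Ul, Vl}):
  P1: blocked at fork node Qq ∈ conditioning set.
{Qq, Ul, Vl} does not satisfy the backdoor criterion.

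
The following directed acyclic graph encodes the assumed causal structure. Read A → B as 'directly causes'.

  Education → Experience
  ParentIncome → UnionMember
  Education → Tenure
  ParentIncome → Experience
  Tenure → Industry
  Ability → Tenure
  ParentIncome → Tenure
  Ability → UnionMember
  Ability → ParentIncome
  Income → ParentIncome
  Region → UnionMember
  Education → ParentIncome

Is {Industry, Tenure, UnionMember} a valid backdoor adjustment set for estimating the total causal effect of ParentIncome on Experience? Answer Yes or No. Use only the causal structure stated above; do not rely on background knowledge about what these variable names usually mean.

Backdoor paths from ParentIncome to Experience (paths whose first edge points into ParentIncome):
  P1: ParentIncome <- Education -> Experience
  P2: ParentIncome <- Ability -> Tenure <- Education -> Experience
Condition 1 (no descendant of ParentIncome in the set): FAILS — Industry, Tenure, and UnionMember are descendants of ParentIncome.
Condition 2 (every backdoor path blocked by {Industry, Tenure, UnionMember}):
  P1: open — no interior node is in the conditioning set.
  P2: open — collider(s) Tenure are conditioned on (or have a conditioned descendant) and no non-collider on the path is in the set.
{Industry, Tenure, UnionMember} does not satisfy the backdoor criterion.

No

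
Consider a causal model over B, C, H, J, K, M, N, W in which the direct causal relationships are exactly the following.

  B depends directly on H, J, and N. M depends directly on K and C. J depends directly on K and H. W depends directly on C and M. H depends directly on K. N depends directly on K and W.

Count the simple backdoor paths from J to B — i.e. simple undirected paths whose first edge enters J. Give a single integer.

A backdoor path from J to B is any simple undirected path whose first edge points into J (i.e. leaves J via a parent).
Parents of J: {H, K}.
Enumerating:
  P1: J <- K -> H -> B
  P2: J <- K -> M <- C -> W -> N -> B
  P3: J <- K -> M -> W -> N -> B
  P4: J <- K -> N -> B
  P5: J <- H <- K -> M <- C -> W -> N -> B
  P6: J <- H <- K -> M -> W -> N -> B
  P7: J <- H <- K -> N -> B
  P8: J <- H -> B
That exhausts the simple backdoor paths. Count: 8.

8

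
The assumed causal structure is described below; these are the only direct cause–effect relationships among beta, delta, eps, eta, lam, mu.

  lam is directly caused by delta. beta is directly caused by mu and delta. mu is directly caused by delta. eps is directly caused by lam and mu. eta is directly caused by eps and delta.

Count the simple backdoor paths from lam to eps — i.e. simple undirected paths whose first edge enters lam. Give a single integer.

A backdoor path from lam to eps is any simple undirected path whose first edge points into lam (i.e. leaves lam via a parent).
Parents of lam: {delta}.
Enumerating:
  P1: lam <- delta -> mu -> eps
  P2: lam <- delta -> beta <- mu -> eps
  P3: lam <- delta -> eta <- eps
That exhausts the simple backdoor paths. Count: 3.

3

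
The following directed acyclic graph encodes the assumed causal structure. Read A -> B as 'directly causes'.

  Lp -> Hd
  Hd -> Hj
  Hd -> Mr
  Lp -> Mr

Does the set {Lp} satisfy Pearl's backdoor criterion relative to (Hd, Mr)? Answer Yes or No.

Yes

Backdoor paths from Hd to Mr (paths whose first edge points into Hd):
  P1: Hd <- Lp -> Mr
Condition 1 (no descendant of Hd in the set): holds — descendants of Hd are {Hj, Mr}; none are in {Lp}.
Condition 2 (every backdoor path blocked by {Lp}):
  P1: blocked at fork node Lp ∈ conditioning set.
{Lp} satisfies the backdoor criterion.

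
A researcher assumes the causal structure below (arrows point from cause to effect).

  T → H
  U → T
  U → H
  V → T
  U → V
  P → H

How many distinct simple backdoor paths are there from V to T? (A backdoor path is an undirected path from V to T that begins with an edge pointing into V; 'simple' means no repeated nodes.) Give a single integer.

2

A backdoor path from V to T is any simple undirected path whose first edge points into V (i.e. leaves V via a parent).
Parents of V: {U}.
Enumerating:
  P1: V <- U -> T
  P2: V <- U -> H <- T
That exhausts the simple backdoor paths. Count: 2.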